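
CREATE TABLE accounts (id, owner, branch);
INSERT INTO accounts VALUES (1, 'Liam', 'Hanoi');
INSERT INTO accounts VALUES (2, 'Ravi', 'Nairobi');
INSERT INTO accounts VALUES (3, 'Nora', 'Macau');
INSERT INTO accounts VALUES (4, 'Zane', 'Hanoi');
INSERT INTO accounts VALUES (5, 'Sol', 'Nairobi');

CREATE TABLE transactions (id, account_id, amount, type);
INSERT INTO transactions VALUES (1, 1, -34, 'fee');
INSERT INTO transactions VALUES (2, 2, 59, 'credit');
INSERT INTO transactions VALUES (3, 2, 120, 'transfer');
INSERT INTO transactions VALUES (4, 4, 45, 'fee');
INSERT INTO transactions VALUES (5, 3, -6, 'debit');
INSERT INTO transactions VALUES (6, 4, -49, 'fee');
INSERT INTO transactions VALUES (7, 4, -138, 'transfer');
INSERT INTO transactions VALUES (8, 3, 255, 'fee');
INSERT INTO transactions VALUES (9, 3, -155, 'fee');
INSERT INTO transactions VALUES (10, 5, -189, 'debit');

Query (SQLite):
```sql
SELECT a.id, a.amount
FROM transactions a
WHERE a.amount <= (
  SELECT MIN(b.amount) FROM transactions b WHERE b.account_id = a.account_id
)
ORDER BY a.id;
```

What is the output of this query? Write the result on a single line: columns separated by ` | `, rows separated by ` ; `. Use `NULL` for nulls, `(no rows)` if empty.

1 | -34 ; 2 | 59 ; 7 | -138 ; 9 | -155 ; 10 | -189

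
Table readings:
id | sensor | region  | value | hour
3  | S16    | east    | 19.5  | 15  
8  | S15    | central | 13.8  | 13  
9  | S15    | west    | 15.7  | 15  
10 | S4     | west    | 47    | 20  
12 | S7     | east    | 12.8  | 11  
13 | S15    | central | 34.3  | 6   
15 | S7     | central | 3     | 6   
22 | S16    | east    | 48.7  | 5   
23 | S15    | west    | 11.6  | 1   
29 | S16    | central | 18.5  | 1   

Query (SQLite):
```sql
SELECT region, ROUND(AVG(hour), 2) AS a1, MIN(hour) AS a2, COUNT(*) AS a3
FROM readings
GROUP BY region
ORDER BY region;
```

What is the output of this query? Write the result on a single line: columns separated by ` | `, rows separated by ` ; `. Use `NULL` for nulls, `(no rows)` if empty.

Group readings by region.
Per group compute: ROUND(AVG(hour), 2), MIN(hour), COUNT(*).
  central: ids {8, 13, 15, 29} → ROUND(AVG(hour), 2)=6.5, MIN(hour)=1, COUNT(*)=4
  east: ids {3, 12, 22} → ROUND(AVG(hour), 2)=10.33, MIN(hour)=5, COUNT(*)=3
  west: ids {9, 10, 23} → ROUND(AVG(hour), 2)=12, MIN(hour)=1, COUNT(*)=3

central | 6.5 | 1 | 4 ; east | 10.33 | 5 | 3 ; west | 12 | 1 | 3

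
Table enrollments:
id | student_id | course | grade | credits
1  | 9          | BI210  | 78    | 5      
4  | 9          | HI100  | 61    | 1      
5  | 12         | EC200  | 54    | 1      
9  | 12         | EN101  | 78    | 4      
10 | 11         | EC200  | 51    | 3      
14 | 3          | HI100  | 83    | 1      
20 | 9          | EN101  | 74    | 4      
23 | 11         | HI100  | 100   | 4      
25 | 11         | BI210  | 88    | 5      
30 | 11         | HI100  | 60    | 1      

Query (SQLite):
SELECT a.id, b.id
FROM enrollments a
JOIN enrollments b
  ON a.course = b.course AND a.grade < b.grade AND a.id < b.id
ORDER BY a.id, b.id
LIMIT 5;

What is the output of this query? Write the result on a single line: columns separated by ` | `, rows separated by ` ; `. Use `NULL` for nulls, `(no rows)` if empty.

1 | 25 ; 4 | 14 ; 4 | 23 ; 14 | 23

Pairs (a,b) with same course, a.grade < b.grade, a.id < b.id.
course groups: BI210:{1,25} EC200:{5,10} EN101:{9,20} HI100:{4,14,23,30}
Ordered by (a.id, b.id); first 5.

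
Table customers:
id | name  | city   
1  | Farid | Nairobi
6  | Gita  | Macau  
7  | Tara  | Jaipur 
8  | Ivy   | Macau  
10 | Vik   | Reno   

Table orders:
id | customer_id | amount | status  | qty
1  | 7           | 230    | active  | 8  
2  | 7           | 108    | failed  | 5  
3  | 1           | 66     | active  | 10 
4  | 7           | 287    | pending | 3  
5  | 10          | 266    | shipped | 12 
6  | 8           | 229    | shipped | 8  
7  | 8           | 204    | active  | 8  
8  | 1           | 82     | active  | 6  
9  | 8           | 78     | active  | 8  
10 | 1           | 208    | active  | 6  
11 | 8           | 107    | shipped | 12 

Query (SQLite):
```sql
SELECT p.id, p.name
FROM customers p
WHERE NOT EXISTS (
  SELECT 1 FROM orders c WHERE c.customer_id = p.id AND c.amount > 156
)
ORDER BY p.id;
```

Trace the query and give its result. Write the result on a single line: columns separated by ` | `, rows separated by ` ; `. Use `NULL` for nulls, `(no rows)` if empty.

6 | Gita

For each customers row, check whether any orders with matching customer_id has amount > 156.
Keep rows where that is false.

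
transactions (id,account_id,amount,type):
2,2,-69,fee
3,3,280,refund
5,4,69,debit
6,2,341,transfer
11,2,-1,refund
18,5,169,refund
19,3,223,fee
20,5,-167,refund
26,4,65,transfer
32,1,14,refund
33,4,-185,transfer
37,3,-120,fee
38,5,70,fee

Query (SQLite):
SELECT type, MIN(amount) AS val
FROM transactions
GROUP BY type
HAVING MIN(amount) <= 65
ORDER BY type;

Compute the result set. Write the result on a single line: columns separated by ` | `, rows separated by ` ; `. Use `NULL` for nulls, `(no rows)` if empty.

Partition transactions by type; compute MIN(amount) within each group.
HAVING: keep groups where MIN(amount) <= 65.
  debit: ids {5} → MIN(amount)=69
  fee: ids {2, 19, 37, 38} → MIN(amount)=-120
  refund: ids {3, 11, 18, 20, 32} → MIN(amount)=-167
  transfer: ids {6, 26, 33} → MIN(amount)=-185

fee | -120 ; refund | -167 ; transfer | -185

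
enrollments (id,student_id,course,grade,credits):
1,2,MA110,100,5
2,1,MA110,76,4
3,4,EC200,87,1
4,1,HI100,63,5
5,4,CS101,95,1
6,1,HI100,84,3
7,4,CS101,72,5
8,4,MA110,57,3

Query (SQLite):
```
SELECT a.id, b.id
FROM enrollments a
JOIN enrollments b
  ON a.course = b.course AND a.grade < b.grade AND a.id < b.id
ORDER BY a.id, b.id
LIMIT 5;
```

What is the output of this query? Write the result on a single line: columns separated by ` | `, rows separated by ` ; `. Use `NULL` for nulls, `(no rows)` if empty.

4 | 6

Pairs (a,b) with same course, a.grade < b.grade, a.id < b.id.
course groups: CS101:{5,7} EC200:{3} HI100:{4,6} MA110:{1,2,8}
Ordered by (a.id, b.id); first 5.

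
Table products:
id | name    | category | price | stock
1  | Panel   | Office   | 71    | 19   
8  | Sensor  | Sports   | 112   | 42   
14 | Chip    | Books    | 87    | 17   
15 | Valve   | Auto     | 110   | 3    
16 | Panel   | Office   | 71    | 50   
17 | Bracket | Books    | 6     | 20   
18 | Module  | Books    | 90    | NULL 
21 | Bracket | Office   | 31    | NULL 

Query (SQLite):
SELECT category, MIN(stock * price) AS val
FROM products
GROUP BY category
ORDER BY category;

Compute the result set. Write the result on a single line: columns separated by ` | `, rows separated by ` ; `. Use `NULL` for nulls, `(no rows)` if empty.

For each row compute stock * price.
Group by category; take MIN of the expression per group.
  Auto: ids {15} → MIN(stock * price)=330
  Books: ids {14, 17, 18} → MIN(stock * price)=120
  Office: ids {1, 16, 21} → MIN(stock * price)=1349
  Sports: ids {8} → MIN(stock * price)=4704

Auto | 330 ; Books | 120 ; Office | 1349 ; Sports | 4704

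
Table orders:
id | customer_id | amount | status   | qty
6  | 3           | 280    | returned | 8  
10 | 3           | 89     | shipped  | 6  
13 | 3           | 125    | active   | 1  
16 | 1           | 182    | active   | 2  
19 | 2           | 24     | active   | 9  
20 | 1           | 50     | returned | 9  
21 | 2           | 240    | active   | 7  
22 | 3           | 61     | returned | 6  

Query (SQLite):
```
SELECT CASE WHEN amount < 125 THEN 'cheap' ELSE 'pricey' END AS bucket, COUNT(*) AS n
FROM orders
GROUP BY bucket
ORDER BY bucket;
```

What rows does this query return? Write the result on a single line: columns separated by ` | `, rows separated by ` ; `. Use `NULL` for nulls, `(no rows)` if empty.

Bucket rows by amount < 125 → 'cheap' else 'pricey'; count each bucket.

cheap | 4 ; pricey | 4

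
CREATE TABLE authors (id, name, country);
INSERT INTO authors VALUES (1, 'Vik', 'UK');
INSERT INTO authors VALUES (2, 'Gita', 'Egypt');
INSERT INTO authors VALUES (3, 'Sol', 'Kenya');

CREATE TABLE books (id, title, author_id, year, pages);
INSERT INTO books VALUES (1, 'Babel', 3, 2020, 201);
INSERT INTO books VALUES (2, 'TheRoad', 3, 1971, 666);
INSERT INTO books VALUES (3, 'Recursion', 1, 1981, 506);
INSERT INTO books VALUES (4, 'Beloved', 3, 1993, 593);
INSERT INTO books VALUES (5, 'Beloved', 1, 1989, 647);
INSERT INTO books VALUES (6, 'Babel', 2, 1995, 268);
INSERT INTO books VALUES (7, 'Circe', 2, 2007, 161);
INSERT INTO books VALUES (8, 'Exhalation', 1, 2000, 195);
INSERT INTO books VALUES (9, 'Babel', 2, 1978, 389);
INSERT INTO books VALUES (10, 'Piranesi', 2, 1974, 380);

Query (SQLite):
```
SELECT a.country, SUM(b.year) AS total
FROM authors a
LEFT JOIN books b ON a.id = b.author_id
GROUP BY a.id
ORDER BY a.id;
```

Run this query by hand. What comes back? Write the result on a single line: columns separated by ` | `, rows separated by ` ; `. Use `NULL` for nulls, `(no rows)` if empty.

UK | 5970 ; Egypt | 7954 ; Kenya | 5984

LEFT JOIN keeps every authors row; unmatched ones get NULL for books columns.
Group by authors.id and compute SUM(b.year). SUM over an all-NULL group is NULL.
  1: ids {3, 5, 8} → SUM(b.year)=5970
  2: ids {6, 7, 9, 10} → SUM(b.year)=7954
  3: ids {1, 2, 4} → SUM(b.year)=5984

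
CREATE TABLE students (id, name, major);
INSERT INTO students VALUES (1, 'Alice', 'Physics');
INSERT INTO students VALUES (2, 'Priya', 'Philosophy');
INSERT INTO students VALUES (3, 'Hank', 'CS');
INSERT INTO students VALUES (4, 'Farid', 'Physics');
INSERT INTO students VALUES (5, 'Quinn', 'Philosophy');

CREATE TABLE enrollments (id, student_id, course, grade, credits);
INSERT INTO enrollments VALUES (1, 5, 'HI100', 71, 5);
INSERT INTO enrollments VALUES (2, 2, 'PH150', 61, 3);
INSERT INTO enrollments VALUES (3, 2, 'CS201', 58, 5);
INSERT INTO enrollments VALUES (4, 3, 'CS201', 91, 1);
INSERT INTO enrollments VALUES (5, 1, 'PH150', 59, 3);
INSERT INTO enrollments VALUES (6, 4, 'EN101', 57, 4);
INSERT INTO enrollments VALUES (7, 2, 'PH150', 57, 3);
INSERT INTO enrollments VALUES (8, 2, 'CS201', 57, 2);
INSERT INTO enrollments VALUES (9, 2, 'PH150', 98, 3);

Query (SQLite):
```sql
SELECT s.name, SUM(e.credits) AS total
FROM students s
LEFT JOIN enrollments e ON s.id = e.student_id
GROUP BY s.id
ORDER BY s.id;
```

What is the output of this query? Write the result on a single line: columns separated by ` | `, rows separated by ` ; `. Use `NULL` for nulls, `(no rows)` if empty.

LEFT JOIN keeps every students row; unmatched ones get NULL for enrollments columns.
Group by students.id and compute SUM(e.credits). SUM over an all-NULL group is NULL.
  1: ids {5} → SUM(e.credits)=3
  2: ids {2, 3, 7, 8, 9} → SUM(e.credits)=16
  3: ids {4} → SUM(e.credits)=1
  4: ids {6} → SUM(e.credits)=4
  5: ids {1} → SUM(e.credits)=5

Alice | 3 ; Priya | 16 ; Hank | 1 ; Farid | 4 ; Quinn | 5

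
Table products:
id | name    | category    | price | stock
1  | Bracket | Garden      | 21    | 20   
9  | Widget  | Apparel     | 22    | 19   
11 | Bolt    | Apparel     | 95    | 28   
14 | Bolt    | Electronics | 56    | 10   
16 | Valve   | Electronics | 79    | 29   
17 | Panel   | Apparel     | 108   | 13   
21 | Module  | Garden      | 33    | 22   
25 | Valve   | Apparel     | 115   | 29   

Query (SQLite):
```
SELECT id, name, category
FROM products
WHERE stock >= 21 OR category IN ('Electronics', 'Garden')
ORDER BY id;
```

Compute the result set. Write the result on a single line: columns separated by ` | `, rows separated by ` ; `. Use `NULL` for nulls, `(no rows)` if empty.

1 | Bracket | Garden ; 11 | Bolt | Apparel ; 14 | Bolt | Electronics ; 16 | Valve | Electronics ; 21 | Module | Garden ; 25 | Valve | Apparel

stock >= 21: ids {11, 16, 21, 25}
category IN ('Electronics', 'Garden'): ids {1, 14, 16, 21}
Combine with OR.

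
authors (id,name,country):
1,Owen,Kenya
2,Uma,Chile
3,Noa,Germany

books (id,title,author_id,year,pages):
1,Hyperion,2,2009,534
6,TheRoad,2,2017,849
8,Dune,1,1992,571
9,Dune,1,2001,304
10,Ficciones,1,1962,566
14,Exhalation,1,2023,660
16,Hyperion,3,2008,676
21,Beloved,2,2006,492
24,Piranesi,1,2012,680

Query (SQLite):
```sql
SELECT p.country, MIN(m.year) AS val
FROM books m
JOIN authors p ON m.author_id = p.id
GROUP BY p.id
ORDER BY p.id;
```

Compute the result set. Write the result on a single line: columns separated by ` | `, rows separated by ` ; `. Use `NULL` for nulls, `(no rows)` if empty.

Kenya | 1962 ; Chile | 2006 ; Germany | 2008

Join each books row to its authors via author_id.
Group joined rows by authors.id; compute MIN(m.year) per group.
  1: ids {8, 9, 10, 14, 24} → MIN(m.year)=1962
  2: ids {1, 6, 21} → MIN(m.year)=2006
  3: ids {16} → MIN(m.year)=2008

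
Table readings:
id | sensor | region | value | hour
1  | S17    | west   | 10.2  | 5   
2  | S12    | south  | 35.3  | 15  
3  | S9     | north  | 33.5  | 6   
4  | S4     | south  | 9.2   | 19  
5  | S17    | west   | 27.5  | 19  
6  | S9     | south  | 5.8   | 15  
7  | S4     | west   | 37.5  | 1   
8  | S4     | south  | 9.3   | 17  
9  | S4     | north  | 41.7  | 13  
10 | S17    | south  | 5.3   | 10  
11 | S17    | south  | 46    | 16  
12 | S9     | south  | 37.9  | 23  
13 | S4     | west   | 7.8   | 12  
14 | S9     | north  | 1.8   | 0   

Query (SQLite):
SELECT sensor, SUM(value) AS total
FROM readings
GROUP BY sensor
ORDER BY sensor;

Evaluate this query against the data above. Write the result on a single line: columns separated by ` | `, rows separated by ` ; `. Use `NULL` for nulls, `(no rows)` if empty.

S12 | 35.3 ; S17 | 89 ; S4 | 105.5 ; S9 | 79

Partition readings by sensor; compute SUM(value) within each group.
  S12: ids {2} → SUM(value)=35.3
  S17: ids {1, 5, 10, 11} → SUM(value)=89
  S4: ids {4, 7, 8, 9, 13} → SUM(value)=105.5
  S9: ids {3, 6, 12, 14} → SUM(value)=79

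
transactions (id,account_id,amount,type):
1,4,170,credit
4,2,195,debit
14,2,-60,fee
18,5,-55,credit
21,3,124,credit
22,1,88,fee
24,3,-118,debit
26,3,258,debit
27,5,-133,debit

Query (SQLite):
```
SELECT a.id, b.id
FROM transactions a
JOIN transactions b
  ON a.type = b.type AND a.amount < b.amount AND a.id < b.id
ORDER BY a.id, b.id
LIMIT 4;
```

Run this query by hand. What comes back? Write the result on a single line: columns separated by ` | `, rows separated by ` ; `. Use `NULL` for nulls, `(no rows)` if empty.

4 | 26 ; 14 | 22 ; 18 | 21 ; 24 | 26

Pairs (a,b) with same type, a.amount < b.amount, a.id < b.id.
type groups: credit:{1,18,21} debit:{4,24,26,27} fee:{14,22}
Ordered by (a.id, b.id); first 4.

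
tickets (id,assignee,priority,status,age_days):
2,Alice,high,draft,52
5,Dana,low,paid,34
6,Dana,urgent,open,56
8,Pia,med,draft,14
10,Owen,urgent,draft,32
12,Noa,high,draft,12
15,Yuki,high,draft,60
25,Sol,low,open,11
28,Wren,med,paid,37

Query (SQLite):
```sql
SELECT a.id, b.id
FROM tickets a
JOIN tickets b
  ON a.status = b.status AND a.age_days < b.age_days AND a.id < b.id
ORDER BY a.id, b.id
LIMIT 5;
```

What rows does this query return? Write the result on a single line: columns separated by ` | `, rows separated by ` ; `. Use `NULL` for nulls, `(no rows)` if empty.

2 | 15 ; 5 | 28 ; 8 | 10 ; 8 | 15 ; 10 | 15

Pairs (a,b) with same status, a.age_days < b.age_days, a.id < b.id.
status groups: draft:{2,8,10,12,15} open:{6,25} paid:{5,28}
Ordered by (a.id, b.id); first 5.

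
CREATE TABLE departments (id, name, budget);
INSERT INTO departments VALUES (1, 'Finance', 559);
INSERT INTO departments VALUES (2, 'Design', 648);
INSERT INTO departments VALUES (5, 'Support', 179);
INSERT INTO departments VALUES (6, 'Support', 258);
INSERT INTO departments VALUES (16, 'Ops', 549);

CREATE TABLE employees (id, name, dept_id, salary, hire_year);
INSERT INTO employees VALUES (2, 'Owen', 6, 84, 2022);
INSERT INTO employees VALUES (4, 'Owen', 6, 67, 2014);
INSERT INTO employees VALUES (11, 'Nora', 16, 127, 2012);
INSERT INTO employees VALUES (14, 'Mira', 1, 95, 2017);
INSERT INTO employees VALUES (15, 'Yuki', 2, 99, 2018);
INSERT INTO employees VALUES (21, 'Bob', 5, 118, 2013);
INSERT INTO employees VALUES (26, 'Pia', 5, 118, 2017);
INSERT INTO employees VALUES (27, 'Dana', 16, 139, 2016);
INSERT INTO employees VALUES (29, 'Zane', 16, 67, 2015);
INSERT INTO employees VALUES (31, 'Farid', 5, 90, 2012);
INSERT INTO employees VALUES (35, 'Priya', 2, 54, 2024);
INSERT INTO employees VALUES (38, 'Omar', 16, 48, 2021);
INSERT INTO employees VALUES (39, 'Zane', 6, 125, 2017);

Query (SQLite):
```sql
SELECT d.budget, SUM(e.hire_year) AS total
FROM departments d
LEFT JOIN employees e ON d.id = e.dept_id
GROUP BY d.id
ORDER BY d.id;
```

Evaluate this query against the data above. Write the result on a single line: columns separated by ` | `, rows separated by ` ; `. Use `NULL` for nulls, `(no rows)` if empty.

LEFT JOIN keeps every departments row; unmatched ones get NULL for employees columns.
Group by departments.id and compute SUM(e.hire_year). SUM over an all-NULL group is NULL.
  1: ids {14} → SUM(e.hire_year)=2017
  2: ids {15, 35} → SUM(e.hire_year)=4042
  5: ids {21, 26, 31} → SUM(e.hire_year)=6042
  6: ids {2, 4, 39} → SUM(e.hire_year)=6053
  16: ids {11, 27, 29, 38} → SUM(e.hire_year)=8064

559 | 2017 ; 648 | 4042 ; 179 | 6042 ; 258 | 6053 ; 549 | 8064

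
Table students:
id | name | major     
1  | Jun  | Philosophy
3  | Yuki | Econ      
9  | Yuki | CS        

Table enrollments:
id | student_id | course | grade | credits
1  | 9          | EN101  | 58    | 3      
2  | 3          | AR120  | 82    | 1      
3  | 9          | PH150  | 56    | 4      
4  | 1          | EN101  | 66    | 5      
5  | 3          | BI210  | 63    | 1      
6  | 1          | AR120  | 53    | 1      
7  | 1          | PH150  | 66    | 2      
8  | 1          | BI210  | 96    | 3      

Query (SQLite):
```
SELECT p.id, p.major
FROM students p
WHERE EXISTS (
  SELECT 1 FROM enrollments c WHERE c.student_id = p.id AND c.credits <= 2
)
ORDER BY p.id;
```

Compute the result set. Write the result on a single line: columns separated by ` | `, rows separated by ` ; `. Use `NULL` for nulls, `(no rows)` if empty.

1 | Philosophy ; 3 | Econ

For each students row, check whether any enrollments with matching student_id has credits <= 2.
Keep rows where that is true.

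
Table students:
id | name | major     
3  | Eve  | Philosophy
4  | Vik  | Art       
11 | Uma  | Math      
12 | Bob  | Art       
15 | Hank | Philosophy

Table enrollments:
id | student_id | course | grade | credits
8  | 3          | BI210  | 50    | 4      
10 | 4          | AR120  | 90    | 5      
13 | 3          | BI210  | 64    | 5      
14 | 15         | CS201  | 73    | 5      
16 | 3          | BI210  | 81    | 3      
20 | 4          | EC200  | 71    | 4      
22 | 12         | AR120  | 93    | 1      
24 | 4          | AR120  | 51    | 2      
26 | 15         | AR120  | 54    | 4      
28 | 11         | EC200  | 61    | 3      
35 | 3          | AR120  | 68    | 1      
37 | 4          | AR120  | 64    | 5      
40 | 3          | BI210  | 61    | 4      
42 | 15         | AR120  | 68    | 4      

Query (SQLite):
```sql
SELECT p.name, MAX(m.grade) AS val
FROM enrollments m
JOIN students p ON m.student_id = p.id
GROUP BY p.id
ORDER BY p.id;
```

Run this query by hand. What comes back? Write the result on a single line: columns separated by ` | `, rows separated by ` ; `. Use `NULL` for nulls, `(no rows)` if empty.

Join each enrollments row to its students via student_id.
Group joined rows by students.id; compute MAX(m.grade) per group.
  3: ids {8, 13, 16, 35, 40} → MAX(m.grade)=81
  4: ids {10, 20, 24, 37} → MAX(m.grade)=90
  11: ids {28} → MAX(m.grade)=61
  12: ids {22} → MAX(m.grade)=93
  15: ids {14, 26, 42} → MAX(m.grade)=73

Eve | 81 ; Vik | 90 ; Uma | 61 ; Bob | 93 ; Hank | 73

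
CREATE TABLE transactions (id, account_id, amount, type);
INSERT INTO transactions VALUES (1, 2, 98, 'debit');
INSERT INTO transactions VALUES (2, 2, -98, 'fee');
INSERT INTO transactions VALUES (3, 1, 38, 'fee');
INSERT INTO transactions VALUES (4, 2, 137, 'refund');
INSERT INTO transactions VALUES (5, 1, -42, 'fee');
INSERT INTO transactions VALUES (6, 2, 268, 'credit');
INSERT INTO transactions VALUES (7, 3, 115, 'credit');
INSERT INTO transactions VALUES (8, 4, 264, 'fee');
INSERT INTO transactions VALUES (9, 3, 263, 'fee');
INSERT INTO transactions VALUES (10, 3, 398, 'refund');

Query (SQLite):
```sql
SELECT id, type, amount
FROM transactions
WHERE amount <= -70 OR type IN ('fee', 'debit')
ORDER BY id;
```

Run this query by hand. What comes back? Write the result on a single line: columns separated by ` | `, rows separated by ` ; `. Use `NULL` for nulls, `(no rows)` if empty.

1 | debit | 98 ; 2 | fee | -98 ; 3 | fee | 38 ; 5 | fee | -42 ; 8 | fee | 264 ; 9 | fee | 263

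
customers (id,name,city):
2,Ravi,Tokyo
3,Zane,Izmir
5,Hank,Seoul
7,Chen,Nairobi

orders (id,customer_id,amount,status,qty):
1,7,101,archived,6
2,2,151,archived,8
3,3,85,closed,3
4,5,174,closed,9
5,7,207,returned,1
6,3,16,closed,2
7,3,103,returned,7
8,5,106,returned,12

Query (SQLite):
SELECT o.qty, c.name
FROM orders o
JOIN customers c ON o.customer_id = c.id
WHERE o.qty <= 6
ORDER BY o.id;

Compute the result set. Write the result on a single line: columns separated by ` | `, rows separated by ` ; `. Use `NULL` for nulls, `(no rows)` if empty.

6 | Chen ; 3 | Zane ; 1 | Chen ; 2 | Zane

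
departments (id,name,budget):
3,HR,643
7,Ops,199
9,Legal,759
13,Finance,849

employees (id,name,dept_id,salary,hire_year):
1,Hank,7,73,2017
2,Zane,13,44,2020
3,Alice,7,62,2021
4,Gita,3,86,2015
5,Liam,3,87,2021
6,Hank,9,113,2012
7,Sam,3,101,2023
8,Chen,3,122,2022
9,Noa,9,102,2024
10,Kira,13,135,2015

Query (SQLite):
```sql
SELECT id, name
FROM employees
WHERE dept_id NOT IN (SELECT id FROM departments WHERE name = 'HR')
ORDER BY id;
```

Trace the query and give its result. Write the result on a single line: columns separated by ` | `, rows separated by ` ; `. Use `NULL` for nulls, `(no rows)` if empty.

Inner query: departments.id where name = 'HR'.
Outer: keep employees rows whose dept_id is not in that set.
Inner query → {3}

1 | Hank ; 2 | Zane ; 3 | Alice ; 6 | Hank ; 9 | Noa ; 10 | Kira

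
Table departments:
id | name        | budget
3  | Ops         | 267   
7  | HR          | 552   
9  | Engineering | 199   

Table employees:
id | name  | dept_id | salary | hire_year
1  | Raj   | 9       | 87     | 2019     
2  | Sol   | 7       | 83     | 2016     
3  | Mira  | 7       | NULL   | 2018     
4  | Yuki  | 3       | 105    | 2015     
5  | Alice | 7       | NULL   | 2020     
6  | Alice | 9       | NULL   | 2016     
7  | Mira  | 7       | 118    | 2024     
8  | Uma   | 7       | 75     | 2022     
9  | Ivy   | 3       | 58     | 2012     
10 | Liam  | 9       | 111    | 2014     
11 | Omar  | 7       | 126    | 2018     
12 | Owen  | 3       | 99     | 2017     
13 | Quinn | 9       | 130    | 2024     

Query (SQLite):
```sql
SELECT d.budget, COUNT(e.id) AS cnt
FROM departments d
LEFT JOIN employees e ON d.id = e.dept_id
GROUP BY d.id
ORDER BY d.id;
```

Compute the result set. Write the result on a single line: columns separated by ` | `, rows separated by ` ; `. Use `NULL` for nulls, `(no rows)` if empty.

267 | 3 ; 552 | 6 ; 199 | 4

LEFT JOIN keeps every departments row; unmatched ones get NULL for employees columns.
Group by departments.id and compute COUNT(e.id). COUNT(col) of an all-NULL group is 0.
  3: ids {4, 9, 12} → COUNT(e.id)=3
  7: ids {2, 3, 5, 7, 8, 11} → COUNT(e.id)=6
  9: ids {1, 6, 10, 13} → COUNT(e.id)=4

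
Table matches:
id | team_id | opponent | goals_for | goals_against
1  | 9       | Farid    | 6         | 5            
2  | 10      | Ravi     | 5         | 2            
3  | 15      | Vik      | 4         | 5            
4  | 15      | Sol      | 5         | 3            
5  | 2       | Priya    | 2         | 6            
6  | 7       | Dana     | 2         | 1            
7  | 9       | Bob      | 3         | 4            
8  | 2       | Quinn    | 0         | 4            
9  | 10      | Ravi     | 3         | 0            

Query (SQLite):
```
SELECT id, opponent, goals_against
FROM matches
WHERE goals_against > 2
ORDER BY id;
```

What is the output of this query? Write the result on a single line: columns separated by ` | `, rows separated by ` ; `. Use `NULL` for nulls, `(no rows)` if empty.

1 | Farid | 5 ; 3 | Vik | 5 ; 4 | Sol | 3 ; 5 | Priya | 6 ; 7 | Bob | 4 ; 8 | Quinn | 4

goals_against > 2: ids {1, 3, 4, 5, 7, 8}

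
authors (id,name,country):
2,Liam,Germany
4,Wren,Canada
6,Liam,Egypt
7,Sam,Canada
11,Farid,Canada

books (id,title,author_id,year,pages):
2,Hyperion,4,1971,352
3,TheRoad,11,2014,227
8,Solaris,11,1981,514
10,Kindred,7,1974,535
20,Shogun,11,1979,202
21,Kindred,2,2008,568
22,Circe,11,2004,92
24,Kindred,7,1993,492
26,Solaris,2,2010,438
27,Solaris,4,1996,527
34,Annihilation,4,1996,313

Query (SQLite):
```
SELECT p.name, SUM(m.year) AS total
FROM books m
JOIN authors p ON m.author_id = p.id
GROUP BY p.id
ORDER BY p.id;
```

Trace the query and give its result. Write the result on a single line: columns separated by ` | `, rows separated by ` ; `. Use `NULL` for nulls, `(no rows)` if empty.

Liam | 4018 ; Wren | 5963 ; Sam | 3967 ; Farid | 7978

Join each books row to its authors via author_id.
Group joined rows by authors.id; compute SUM(m.year) per group.
  2: ids {21, 26} → SUM(m.year)=4018
  4: ids {2, 27, 34} → SUM(m.year)=5963
  7: ids {10, 24} → SUM(m.year)=3967
  11: ids {3, 8, 20, 22} → SUM(m.year)=7978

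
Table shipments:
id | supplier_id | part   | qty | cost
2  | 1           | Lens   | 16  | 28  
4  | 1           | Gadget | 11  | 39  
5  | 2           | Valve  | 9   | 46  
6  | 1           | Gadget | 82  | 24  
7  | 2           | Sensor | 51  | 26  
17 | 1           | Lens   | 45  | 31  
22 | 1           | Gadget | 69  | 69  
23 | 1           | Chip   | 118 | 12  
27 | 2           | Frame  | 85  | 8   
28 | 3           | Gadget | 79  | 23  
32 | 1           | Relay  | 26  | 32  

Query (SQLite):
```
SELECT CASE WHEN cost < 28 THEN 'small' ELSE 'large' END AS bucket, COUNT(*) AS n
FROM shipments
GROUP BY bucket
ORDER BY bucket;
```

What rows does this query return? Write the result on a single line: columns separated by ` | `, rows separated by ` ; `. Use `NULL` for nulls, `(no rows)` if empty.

large | 6 ; small | 5

Bucket rows by cost < 28 → 'small' else 'large'; count each bucket.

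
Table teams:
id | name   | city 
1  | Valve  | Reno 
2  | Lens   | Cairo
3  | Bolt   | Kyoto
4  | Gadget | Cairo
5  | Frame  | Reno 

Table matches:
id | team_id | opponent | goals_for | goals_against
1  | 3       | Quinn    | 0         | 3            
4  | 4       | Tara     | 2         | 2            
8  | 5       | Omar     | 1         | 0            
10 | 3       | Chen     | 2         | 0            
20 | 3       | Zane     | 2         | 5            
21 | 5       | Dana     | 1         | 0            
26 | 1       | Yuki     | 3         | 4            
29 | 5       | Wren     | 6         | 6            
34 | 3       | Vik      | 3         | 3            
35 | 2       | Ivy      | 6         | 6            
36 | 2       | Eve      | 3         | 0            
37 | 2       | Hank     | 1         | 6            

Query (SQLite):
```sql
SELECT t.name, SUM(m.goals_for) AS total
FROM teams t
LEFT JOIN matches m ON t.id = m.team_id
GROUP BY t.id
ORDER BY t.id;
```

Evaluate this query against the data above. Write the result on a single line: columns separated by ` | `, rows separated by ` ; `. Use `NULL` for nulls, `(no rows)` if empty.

Valve | 3 ; Lens | 10 ; Bolt | 7 ; Gadget | 2 ; Frame | 8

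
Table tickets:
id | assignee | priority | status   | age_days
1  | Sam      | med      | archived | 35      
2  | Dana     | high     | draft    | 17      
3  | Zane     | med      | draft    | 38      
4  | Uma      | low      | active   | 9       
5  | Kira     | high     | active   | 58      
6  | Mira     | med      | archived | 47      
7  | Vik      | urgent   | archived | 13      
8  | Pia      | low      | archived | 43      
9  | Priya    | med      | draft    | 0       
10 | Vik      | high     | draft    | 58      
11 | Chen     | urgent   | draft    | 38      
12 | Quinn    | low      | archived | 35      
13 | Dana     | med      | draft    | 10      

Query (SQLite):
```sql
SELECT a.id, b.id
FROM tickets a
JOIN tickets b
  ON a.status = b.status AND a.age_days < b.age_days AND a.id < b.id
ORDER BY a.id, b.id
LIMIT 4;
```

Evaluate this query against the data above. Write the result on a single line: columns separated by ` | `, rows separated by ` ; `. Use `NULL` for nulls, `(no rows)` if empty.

Pairs (a,b) with same status, a.age_days < b.age_days, a.id < b.id.
status groups: active:{4,5} archived:{1,6,7,8,12} draft:{2,3,9,10,11,13}
Ordered by (a.id, b.id); first 4.

1 | 6 ; 1 | 8 ; 2 | 3 ; 2 | 10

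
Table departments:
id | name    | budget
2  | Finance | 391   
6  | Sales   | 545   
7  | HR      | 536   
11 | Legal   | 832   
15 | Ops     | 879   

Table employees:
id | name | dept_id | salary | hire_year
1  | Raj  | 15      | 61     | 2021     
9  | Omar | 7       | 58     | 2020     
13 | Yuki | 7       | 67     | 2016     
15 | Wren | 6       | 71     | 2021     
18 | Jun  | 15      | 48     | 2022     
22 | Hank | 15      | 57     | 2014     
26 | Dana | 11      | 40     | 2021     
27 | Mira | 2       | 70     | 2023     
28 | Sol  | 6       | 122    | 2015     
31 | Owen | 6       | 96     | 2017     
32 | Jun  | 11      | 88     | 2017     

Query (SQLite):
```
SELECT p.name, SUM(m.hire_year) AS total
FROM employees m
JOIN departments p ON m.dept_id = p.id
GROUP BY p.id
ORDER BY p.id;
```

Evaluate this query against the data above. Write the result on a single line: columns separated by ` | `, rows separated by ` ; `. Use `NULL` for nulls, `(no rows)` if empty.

Finance | 2023 ; Sales | 6053 ; HR | 4036 ; Legal | 4038 ; Ops | 6057

Join each employees row to its departments via dept_id.
Group joined rows by departments.id; compute SUM(m.hire_year) per group.
  2: ids {27} → SUM(m.hire_year)=2023
  6: ids {15, 28, 31} → SUM(m.hire_year)=6053
  7: ids {9, 13} → SUM(m.hire_year)=4036
  11: ids {26, 32} → SUM(m.hire_year)=4038
  15: ids {1, 18, 22} → SUM(m.hire_year)=6057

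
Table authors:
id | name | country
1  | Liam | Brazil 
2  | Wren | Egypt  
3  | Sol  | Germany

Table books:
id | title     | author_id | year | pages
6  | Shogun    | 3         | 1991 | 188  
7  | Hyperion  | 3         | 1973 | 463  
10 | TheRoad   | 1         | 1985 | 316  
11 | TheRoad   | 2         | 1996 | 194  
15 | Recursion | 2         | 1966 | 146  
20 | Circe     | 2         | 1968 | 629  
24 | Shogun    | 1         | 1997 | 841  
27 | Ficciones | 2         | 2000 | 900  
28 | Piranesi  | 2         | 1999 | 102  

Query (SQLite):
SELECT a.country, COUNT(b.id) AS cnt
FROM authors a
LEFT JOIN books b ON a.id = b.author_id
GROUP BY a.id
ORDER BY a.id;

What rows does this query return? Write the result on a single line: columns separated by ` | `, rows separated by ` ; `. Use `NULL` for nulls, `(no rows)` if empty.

LEFT JOIN keeps every authors row; unmatched ones get NULL for books columns.
Group by authors.id and compute COUNT(b.id). COUNT(col) of an all-NULL group is 0.
  1: ids {10, 24} → COUNT(b.id)=2
  2: ids {11, 15, 20, 27, 28} → COUNT(b.id)=5
  3: ids {6, 7} → COUNT(b.id)=2

Brazil | 2 ; Egypt | 5 ; Germany | 2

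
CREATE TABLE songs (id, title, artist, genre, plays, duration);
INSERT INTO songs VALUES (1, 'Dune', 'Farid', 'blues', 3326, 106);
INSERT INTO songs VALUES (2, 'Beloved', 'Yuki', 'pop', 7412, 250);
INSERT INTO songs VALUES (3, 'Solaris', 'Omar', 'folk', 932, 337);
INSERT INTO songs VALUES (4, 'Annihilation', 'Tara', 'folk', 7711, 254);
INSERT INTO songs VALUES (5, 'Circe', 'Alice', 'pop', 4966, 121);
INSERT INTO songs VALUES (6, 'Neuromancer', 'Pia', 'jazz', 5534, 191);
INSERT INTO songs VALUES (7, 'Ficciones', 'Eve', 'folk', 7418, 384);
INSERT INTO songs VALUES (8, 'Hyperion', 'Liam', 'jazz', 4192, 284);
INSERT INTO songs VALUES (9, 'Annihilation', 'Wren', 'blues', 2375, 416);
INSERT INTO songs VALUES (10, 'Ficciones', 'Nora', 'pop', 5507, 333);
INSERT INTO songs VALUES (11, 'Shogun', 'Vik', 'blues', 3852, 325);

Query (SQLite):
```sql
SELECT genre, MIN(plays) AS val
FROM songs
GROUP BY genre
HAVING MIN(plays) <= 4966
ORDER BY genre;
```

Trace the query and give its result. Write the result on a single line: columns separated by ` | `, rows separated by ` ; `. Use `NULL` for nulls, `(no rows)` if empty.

blues | 2375 ; folk | 932 ; jazz | 4192 ; pop | 4966

Partition songs by genre; compute MIN(plays) within each group.
HAVING: keep groups where MIN(plays) <= 4966.
  blues: ids {1, 9, 11} → MIN(plays)=2375
  folk: ids {3, 4, 7} → MIN(plays)=932
  jazz: ids {6, 8} → MIN(plays)=4192
  pop: ids {2, 5, 10} → MIN(plays)=4966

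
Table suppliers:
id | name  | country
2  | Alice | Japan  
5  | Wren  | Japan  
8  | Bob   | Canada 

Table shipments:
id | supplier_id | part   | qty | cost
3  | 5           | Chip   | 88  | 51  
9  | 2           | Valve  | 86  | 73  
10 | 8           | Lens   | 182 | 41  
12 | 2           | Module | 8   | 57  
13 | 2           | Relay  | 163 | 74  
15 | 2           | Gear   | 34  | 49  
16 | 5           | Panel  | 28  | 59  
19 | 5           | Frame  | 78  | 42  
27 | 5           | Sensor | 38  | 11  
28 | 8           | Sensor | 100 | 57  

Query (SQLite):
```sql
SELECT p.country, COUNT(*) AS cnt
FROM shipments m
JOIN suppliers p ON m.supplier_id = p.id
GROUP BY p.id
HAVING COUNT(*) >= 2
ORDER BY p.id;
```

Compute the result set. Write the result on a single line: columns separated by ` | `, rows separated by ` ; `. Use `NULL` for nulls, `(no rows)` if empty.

Japan | 4 ; Japan | 4 ; Canada | 2

Join each shipments row to its suppliers via supplier_id.
Group joined rows by suppliers.id; compute COUNT(*) per group.
HAVING: keep groups with count ≥ 2.
  2: ids {9, 12, 13, 15} → COUNT(*)=4
  5: ids {3, 16, 19, 27} → COUNT(*)=4
  8: ids {10, 28} → COUNT(*)=2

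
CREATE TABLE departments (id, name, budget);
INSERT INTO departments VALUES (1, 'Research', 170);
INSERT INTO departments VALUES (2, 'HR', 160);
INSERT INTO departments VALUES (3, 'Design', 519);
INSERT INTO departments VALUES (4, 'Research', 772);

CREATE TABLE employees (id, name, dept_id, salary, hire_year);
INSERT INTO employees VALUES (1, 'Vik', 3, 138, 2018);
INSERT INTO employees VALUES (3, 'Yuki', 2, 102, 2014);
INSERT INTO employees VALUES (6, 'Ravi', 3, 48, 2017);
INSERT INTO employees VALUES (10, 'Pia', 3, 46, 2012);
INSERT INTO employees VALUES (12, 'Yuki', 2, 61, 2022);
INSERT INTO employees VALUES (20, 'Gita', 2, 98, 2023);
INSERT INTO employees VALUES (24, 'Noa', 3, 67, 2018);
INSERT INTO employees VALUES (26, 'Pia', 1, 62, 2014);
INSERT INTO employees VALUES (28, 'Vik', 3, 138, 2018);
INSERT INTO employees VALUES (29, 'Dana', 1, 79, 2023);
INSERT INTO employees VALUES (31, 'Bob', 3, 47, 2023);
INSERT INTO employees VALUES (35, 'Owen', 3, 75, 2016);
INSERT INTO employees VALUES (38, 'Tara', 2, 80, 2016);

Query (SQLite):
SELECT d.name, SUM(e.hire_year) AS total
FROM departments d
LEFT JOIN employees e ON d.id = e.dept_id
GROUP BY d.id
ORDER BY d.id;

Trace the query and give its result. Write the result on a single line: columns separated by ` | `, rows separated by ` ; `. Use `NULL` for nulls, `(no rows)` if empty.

Research | 4037 ; HR | 8075 ; Design | 14122 ; Research | NULL

LEFT JOIN keeps every departments row; unmatched ones get NULL for employees columns.
Group by departments.id and compute SUM(e.hire_year). SUM over an all-NULL group is NULL.
  1: ids {26, 29} → SUM(e.hire_year)=4037
  2: ids {3, 12, 20, 38} → SUM(e.hire_year)=8075
  3: ids {1, 6, 10, 24, 28, 31, 35} → SUM(e.hire_year)=14122
  4: ids {—} → SUM(e.hire_year)=NULL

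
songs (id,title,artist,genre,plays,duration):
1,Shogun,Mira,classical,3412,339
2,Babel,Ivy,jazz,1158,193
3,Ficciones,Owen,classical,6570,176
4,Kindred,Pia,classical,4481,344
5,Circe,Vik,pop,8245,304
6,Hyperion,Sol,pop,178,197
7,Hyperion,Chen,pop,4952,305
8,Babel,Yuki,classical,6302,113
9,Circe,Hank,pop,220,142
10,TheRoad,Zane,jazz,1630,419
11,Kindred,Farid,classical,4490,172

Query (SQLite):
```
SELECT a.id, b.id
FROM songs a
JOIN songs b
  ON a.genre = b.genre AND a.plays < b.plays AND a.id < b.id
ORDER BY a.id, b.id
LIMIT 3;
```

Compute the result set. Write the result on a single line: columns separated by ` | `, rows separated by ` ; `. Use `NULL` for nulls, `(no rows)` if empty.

Pairs (a,b) with same genre, a.plays < b.plays, a.id < b.id.
genre groups: classical:{1,3,4,8,11} jazz:{2,10} pop:{5,6,7,9}
Ordered by (a.id, b.id); first 3.

1 | 3 ; 1 | 4 ; 1 | 8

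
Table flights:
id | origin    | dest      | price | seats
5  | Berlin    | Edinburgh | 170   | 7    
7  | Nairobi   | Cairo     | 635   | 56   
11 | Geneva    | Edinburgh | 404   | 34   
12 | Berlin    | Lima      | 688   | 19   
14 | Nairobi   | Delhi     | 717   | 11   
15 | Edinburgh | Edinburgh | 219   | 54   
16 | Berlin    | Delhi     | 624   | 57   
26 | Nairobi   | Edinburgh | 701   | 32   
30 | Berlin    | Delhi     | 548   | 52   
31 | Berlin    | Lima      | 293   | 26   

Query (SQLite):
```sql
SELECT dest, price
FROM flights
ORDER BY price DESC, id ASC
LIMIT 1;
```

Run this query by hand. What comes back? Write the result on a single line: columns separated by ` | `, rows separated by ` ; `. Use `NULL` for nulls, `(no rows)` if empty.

Delhi | 717

Sort by price desc, tiebreak id asc: (717, id=14), (701, id=26), (688, id=12), (635, id=7) …. Take first 1.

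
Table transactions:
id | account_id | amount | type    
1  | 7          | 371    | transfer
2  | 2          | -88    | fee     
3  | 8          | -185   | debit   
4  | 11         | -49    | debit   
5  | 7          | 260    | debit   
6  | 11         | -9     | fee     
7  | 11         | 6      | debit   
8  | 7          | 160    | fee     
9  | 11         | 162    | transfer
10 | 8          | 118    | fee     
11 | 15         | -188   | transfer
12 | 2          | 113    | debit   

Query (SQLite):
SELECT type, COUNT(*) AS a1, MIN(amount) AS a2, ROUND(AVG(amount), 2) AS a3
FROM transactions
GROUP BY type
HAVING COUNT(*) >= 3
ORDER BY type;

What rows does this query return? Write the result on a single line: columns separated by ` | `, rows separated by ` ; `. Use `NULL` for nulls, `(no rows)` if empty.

debit | 5 | -185 | 29 ; fee | 4 | -88 | 45.25 ; transfer | 3 | -188 | 115

Group transactions by type.
Per group compute: COUNT(*), MIN(amount), ROUND(AVG(amount), 2).
HAVING: drop groups with fewer than 3 rows.
  debit: ids {3, 4, 5, 7, 12} → COUNT(*)=5, MIN(amount)=-185, ROUND(AVG(amount), 2)=29
  fee: ids {2, 6, 8, 10} → COUNT(*)=4, MIN(amount)=-88, ROUND(AVG(amount), 2)=45.25
  transfer: ids {1, 9, 11} → COUNT(*)=3, MIN(amount)=-188, ROUND(AVG(amount), 2)=115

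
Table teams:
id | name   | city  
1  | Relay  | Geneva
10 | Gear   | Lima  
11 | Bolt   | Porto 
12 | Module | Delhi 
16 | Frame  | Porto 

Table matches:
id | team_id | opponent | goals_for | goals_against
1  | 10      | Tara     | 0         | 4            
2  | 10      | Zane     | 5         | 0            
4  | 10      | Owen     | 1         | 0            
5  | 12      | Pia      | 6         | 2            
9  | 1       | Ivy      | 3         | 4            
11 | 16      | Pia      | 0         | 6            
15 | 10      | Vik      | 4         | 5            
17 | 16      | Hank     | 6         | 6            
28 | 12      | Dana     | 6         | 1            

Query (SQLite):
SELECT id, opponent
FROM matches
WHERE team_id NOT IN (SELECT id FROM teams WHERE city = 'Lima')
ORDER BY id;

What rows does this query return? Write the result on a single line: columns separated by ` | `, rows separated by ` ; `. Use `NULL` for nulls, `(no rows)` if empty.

Inner query: teams.id where city = 'Lima'.
Outer: keep matches rows whose team_id is not in that set.
Inner query → {10}

5 | Pia ; 9 | Ivy ; 11 | Pia ; 17 | Hank ; 28 | Dana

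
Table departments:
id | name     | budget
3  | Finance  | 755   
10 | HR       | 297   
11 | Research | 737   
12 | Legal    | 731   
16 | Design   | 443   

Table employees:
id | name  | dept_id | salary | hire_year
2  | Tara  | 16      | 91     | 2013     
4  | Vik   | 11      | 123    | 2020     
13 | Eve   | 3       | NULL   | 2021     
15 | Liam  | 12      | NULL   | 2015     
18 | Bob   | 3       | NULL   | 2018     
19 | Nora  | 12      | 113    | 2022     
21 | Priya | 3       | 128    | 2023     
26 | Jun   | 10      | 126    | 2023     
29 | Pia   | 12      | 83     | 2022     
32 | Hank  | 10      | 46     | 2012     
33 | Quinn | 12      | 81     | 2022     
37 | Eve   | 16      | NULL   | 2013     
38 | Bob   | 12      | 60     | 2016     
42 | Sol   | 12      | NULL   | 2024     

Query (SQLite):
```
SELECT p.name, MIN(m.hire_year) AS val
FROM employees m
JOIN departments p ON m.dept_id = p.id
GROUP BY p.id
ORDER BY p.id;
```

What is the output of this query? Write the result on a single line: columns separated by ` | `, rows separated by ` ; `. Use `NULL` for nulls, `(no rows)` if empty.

Join each employees row to its departments via dept_id.
Group joined rows by departments.id; compute MIN(m.hire_year) per group.
  3: ids {13, 18, 21} → MIN(m.hire_year)=2018
  10: ids {26, 32} → MIN(m.hire_year)=2012
  11: ids {4} → MIN(m.hire_year)=2020
  12: ids {15, 19, 29, 33, 38, 42} → MIN(m.hire_year)=2015
  16: ids {2, 37} → MIN(m.hire_year)=2013

Finance | 2018 ; HR | 2012 ; Research | 2020 ; Legal | 2015 ; Design | 2013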